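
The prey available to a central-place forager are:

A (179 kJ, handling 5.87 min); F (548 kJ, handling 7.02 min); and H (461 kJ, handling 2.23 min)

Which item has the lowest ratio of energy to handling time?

In descending order of E/h:
H: 461/2.23 = 207 kJ/min
F: 548/7.02 = 78.1 kJ/min
A: 179/5.87 = 30.5 kJ/min

A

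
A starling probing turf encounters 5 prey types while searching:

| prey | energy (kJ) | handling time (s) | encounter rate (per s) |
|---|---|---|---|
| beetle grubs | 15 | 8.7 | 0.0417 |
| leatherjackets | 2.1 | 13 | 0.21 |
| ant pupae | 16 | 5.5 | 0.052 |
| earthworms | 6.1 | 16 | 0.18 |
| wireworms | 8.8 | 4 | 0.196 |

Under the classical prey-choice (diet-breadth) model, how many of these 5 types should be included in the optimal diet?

3

Profitabilities (E/h, kJ/s): ant pupae 2.91, wireworms 2.2, beetle grubs 1.72, earthworms 0.381, leatherjackets 0.162. Add prey in this order while the next type's profitability exceeds the intake rate on those already taken.
Rate on top 1: 0.647. wireworms: 2.2 > 0.647 → include.
Rate on top 2: 1.235. beetle grubs: 1.72 > 1.235 → include.
Rate on top 3: 1.308. earthworms: 0.381 < 1.308 → exclude; stop.
Optimal diet: ant pupae, wireworms, beetle grubs — 3 of 5 types.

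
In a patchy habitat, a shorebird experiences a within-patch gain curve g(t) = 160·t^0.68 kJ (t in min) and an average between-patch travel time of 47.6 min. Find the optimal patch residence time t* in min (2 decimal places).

Maximise g(t)/(T+t): set derivative to zero → g'(t)(T+t) = g(t).
g'(t) = 0.68·160·t^-0.32. Setting 0.68·160·t^-0.32 = 160·t^0.68/(47.6+t) gives 0.68(47.6+t) = t, so 0.32·t = 0.68×47.6.
t* = 0.68×47.6/0.32 = 101.2 min.

101.15 min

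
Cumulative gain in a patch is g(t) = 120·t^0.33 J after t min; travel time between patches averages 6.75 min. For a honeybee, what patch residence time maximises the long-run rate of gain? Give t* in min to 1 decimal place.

Optimal t* satisfies g'(t*) = g(t*)/(T + t*).
g'(t) = 0.33·120·t^-0.67. Setting 0.33·120·t^-0.67 = 120·t^0.33/(6.75+t) gives 0.33(6.75+t) = t, so 0.67·t = 0.33×6.75.
t* = 0.33×6.75/0.67 = 3.325 min.

3.3 min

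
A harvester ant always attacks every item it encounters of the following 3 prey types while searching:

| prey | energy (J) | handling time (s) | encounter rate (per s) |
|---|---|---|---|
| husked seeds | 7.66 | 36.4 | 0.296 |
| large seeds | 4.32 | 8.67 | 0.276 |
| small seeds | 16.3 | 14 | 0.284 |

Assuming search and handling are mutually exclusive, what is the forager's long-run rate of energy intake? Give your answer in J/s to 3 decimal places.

R = (0.296×7.66 + 0.276×4.32 + 0.284×16.3) / (1 + 0.296×36.4 + 0.276×8.67 + 0.284×14) = 8.089/18.14 = 0.4458 J/s.

0.446 J/s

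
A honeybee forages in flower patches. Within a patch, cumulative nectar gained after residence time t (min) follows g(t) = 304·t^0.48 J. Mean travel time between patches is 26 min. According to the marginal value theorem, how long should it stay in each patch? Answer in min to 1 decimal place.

Optimal t* satisfies g'(t*) = g(t*)/(T + t*).
g'(t) = 0.48·304·t^-0.52. Setting 0.48·304·t^-0.52 = 304·t^0.48/(26+t) gives 0.48(26+t) = t, so 0.52·t = 0.48×26.
t* = 0.48×26/0.52 = 24 min.

24.0 min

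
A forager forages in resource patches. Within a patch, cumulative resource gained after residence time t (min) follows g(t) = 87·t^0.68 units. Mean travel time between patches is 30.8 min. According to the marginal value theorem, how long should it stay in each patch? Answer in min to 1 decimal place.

65.5 min

Optimal t* satisfies g'(t*) = g(t*)/(T + t*).
g'(t) = 0.68·87·t^-0.32. Setting 0.68·87·t^-0.32 = 87·t^0.68/(30.8+t) gives 0.68(30.8+t) = t, so 0.32·t = 0.68×30.8.
t* = 0.68×30.8/0.32 = 65.45 min.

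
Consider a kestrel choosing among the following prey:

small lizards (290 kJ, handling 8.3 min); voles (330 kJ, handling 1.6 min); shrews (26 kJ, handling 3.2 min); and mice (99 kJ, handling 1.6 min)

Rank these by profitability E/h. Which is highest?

Profitability E/h (kJ/min): small lizards = 290/8.3 = 34.9, voles = 330/1.6 = 206, shrews = 26/3.2 = 8.12, mice = 99/1.6 = 61.9.
Ranked: voles > mice > small lizards > shrews.

voles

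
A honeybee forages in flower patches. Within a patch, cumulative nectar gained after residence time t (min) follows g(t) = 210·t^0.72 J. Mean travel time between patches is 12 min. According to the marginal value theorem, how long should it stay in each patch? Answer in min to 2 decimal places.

Maximise g(t)/(T+t): set derivative to zero → g'(t)(T+t) = g(t).
g'(t) = 0.72·210·t^-0.28. Setting 0.72·210·t^-0.28 = 210·t^0.72/(12+t) gives 0.72(12+t) = t, so 0.28·t = 0.72×12.
t* = 0.72×12/0.28 = 30.86 min.

30.86 min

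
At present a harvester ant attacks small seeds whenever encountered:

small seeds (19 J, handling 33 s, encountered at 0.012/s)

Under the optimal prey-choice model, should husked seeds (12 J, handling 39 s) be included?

Intake rate on the current diet: R = (0.012×19) / (1 + 0.012×33) = 0.228/1.396 = 0.1633 J/s.
husked seeds: E/h = 12/39 = 0.3077 J/s.
0.3077 > 0.1633, so adding husked seeds raises the average — include it.

Yes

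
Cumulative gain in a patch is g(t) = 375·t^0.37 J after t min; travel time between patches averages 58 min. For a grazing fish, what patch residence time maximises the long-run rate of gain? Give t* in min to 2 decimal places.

34.06 min

Optimal t* satisfies g'(t*) = g(t*)/(T + t*).
g'(t) = 0.37·375·t^-0.63. Setting 0.37·375·t^-0.63 = 375·t^0.37/(58+t) gives 0.37(58+t) = t, so 0.63·t = 0.37×58.
t* = 0.37×58/0.63 = 34.06 min.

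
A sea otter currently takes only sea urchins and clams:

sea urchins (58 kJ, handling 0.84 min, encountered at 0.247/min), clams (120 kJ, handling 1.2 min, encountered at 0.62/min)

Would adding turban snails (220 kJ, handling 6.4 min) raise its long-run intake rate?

No

On sea urchins and clams alone, R = ΣλE/(1+Σλh) = 88.73/1.951 = 45.47 kJ/min.
Profitability of turban snails: 220/6.4 = 34.38 kJ/min.
34.38 < 45.47, so adding turban snails would lower the average — exclude it.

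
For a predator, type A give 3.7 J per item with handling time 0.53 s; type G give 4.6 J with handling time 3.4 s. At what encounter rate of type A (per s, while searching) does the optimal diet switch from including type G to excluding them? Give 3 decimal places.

The zero-one rule: include type G iff E₂/h₂ > λE₁/(1+λh₁). Equality gives the switch point.
λE₁h₂ = E₂ + λE₂h₁ ⇒ λ = E₂/(E₁h₂ − E₂h₁) = 4.6/(12.58 − 2.438) = 0.4536 per s.

0.454 per s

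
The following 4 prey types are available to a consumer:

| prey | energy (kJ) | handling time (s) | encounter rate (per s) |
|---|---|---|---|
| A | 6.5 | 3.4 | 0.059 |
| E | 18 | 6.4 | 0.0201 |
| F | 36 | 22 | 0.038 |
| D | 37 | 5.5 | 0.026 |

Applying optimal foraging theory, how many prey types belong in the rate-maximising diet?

E/h in descending order: D 6.73, E 2.81, A 1.91, F 1.64 kJ/s. The optimal diet is the largest prefix of this list for which every included type satisfies E_i/h_i > R on the types above it.
Rate on top 1: 0.8416. E: 2.81 > 0.8416 → include.
Rate on top 2: 1.041. A: 1.91 > 1.041 → include.
Rate on top 3: 1.16. F: 1.64 > 1.16 → include.
Optimal diet: D, E, A, F — 4 of 4 types.

4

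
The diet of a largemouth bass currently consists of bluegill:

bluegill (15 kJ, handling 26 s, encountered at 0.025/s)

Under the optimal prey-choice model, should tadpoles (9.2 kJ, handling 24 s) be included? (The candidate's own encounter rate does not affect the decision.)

Yes

Current rate: (0.025×15)/(1 + 0.025×26) = 0.2273 kJ/s.
tadpoles: E/h = 9.2/24 = 0.3833 kJ/s.
Since 0.3833 > R, including tadpoles increases the long-run rate.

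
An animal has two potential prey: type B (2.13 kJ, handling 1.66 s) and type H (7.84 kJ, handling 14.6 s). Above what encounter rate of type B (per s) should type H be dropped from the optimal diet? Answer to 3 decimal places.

0.434 per s

The zero-one rule: include type H iff E₂/h₂ > λE₁/(1+λh₁). Equality gives the switch point.
λE₁h₂ = E₂ + λE₂h₁ ⇒ λ = E₂/(E₁h₂ − E₂h₁) = 7.84/(31.1 − 13.01) = 0.4335 per s.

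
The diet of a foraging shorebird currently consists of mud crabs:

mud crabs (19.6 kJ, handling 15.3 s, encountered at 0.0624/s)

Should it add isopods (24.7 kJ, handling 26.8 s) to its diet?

Intake rate on the current diet: R = (0.0624×19.6) / (1 + 0.0624×15.3) = 1.223/1.955 = 0.6257 kJ/s.
isopods: E/h = 24.7/26.8 = 0.9216 kJ/s.
0.9216 > 0.6257, so adding isopods raises the average — include it.

Yes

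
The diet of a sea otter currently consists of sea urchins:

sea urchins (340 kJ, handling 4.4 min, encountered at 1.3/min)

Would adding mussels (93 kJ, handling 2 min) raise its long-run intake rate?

No

Intake rate on the current diet: R = (1.3×340) / (1 + 1.3×4.4) = 442/6.72 = 65.77 kJ/min.
Profitability of mussels: 93/2 = 46.5 kJ/min.
46.5 < 65.77, so adding mussels would lower the average — exclude it.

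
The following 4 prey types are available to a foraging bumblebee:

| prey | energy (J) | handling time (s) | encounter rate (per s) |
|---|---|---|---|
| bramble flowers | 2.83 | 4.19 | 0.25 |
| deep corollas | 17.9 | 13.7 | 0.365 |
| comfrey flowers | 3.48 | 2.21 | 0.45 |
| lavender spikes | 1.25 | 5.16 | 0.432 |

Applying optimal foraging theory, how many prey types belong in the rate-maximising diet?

2

E/h in descending order: comfrey flowers 1.57, deep corollas 1.31, bramble flowers 0.675, lavender spikes 0.242 J/s. The optimal diet is the largest prefix of this list for which every included type satisfies E_i/h_i > R on the types above it.
Rate on top 1: 0.7852. deep corollas: 1.31 > 0.7852 → include.
Rate on top 2: 1.158. bramble flowers: 0.675 < 1.158 → exclude; stop.
Optimal diet: comfrey flowers, deep corollas — 2 of 4 types.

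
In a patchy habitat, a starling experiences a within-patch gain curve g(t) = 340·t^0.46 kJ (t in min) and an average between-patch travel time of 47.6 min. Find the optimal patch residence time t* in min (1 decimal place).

40.5 min

Optimal t* satisfies g'(t*) = g(t*)/(T + t*).
g'(t) = 0.46·340·t^-0.54. Setting 0.46·340·t^-0.54 = 340·t^0.46/(47.6+t) gives 0.46(47.6+t) = t, so 0.54·t = 0.46×47.6.
t* = 0.46×47.6/0.54 = 40.55 min.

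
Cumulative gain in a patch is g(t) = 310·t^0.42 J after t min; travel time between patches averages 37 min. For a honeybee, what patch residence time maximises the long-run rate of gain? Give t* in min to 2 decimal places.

By the marginal value theorem, leave when the instantaneous gain rate g'(t) equals the habitat-wide average g(t)/(T + t).
g'(t) = 0.42·310·t^-0.58. Setting 0.42·310·t^-0.58 = 310·t^0.42/(37+t) gives 0.42(37+t) = t, so 0.58·t = 0.42×37.
t* = 0.42×37/0.58 = 26.79 min.

26.79 min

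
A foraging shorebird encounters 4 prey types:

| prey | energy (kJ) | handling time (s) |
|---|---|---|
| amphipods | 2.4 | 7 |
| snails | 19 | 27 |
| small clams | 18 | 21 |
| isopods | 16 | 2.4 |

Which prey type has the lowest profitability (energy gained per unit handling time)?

Profitability E/h (kJ/s): amphipods = 2.4/7 = 0.343, snails = 19/27 = 0.704, small clams = 18/21 = 0.857, isopods = 16/2.4 = 6.67.
Ranked: isopods > small clams > snails > amphipods.

amphipods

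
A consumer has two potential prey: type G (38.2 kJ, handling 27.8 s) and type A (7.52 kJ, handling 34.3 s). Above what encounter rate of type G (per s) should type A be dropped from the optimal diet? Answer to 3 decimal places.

The zero-one rule: include type A iff E₂/h₂ > λE₁/(1+λh₁). Equality gives the switch point.
λE₁h₂ = E₂ + λE₂h₁ ⇒ λ = E₂/(E₁h₂ − E₂h₁) = 7.52/(1310 − 209.1) = 0.006829 per s.

0.007 per s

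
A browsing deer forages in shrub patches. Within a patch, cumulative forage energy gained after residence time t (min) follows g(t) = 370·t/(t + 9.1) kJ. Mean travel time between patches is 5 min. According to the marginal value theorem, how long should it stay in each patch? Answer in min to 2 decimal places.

6.75 min

Optimal t* satisfies g'(t*) = g(t*)/(T + t*).
g'(t) = 370·9.1/(t + 9.1)². Setting 370·9.1/(t+9.1)² = 370t/[(t+9.1)(5+t)] gives 9.1(5+t) = t(t+9.1), so t² = 9.1×5 = 45.5.
t* = √45.5 = 6.745 min.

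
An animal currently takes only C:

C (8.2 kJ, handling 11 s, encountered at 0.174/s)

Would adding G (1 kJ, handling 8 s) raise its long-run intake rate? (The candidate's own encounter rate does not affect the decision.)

No

Current rate: (0.174×8.2)/(1 + 0.174×11) = 0.4896 kJ/s.
Profitability of G: 1/8 = 0.125 kJ/s.
Since 0.125 < R, time spent handling G is better spent searching.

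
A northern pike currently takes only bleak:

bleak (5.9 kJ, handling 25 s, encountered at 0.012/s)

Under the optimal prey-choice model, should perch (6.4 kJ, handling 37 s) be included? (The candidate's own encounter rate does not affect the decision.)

Yes

Current rate: (0.012×5.9)/(1 + 0.012×25) = 0.05446 kJ/s.
perch: E/h = 6.4/37 = 0.173 kJ/s.
0.173 > 0.05446, so adding perch raises the average — include it.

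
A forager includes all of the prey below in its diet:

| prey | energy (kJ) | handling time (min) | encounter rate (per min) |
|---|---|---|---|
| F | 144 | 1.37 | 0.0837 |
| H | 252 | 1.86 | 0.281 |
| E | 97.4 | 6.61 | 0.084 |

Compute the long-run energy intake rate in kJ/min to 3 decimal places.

Energy encountered per unit search time: 0.0837×144 + 0.281×252 + 0.084×97.4 = 91.05 kJ/min.
Handling time per unit search time: 0.0837×1.37 + 0.281×1.86 + 0.084×6.61 = 1.193.
Rate = 91.05/(1 + 1.193) = 41.52 kJ/min.

41.525 kJ/min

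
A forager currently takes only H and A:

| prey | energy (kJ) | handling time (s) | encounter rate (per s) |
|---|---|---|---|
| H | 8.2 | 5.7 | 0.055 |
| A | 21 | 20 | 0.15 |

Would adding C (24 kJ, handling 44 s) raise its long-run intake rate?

No

On H and A alone, R = ΣλE/(1+Σλh) = 3.601/4.313 = 0.8348 kJ/s.
C: E/h = 24/44 = 0.5455 kJ/s.
Since 0.5455 < R, time spent handling C is better spent searching.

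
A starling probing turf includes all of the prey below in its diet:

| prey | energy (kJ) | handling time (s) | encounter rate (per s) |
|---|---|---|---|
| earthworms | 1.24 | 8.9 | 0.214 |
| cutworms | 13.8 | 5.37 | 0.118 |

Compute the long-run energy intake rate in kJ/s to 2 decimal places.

0.54 kJ/s

R = Σλ_iE_i / (1 + Σλ_ih_i)
Numerator: 0.214×1.24 + 0.118×13.8 = 1.894
Denominator: 1 + 0.214×8.9 + 0.118×5.37 = 3.538
R = 1.894/3.538 = 0.5352 kJ/s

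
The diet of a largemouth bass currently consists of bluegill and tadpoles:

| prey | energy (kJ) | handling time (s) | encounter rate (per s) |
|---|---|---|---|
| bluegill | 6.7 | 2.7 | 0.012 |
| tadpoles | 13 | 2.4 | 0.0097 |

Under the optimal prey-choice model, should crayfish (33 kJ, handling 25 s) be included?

Yes

Intake rate on the current diet: R = (0.012×6.7 + 0.0097×13) / (1 + 0.012×2.7 + 0.0097×2.4) = 0.2065/1.056 = 0.1956 kJ/s.
crayfish: E/h = 33/25 = 1.32 kJ/s.
1.32 > 0.1956, so adding crayfish raises the average — include it.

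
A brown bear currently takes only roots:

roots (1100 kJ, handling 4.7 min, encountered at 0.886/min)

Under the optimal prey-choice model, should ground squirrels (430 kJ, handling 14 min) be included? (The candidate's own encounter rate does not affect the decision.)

On roots alone, R = ΣλE/(1+Σλh) = 974.6/5.164 = 188.7 kJ/min.
Profitability of ground squirrels: 430/14 = 30.71 kJ/min.
30.71 < 188.7, so adding ground squirrels would lower the average — exclude it.

No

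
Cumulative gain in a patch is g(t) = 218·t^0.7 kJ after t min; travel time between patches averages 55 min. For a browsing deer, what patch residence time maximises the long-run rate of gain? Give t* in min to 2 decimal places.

128.33 min

Optimal t* satisfies g'(t*) = g(t*)/(T + t*).
g'(t) = 0.7·218·t^-0.3. Setting 0.7·218·t^-0.3 = 218·t^0.7/(55+t) gives 0.7(55+t) = t, so 0.30·t = 0.7×55.
t* = 0.7×55/0.30 = 128.3 min.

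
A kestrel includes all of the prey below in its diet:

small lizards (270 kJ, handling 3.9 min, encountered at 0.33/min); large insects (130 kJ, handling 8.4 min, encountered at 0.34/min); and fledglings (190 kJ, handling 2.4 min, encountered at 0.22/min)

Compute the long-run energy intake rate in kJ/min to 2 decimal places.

R = (0.33×270 + 0.34×130 + 0.22×190) / (1 + 0.33×3.9 + 0.34×8.4 + 0.22×2.4) = 175.1/5.671 = 30.88 kJ/min.

30.88 kJ/min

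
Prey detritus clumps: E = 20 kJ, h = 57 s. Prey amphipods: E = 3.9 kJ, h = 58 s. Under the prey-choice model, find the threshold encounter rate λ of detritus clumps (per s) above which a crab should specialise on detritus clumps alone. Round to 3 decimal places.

The zero-one rule: include amphipods iff E₂/h₂ > λE₁/(1+λh₁). Equality gives the switch point.
λE₁h₂ = E₂ + λE₂h₁ ⇒ λ = E₂/(E₁h₂ − E₂h₁) = 3.9/(1160 − 222.3) = 0.004159 per s.

0.004 per s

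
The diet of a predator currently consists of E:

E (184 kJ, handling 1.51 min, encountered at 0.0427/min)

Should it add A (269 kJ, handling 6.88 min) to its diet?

Yes

On E alone, R = ΣλE/(1+Σλh) = 7.857/1.064 = 7.381 kJ/min.
Profitability of A: 269/6.88 = 39.1 kJ/min.
39.1 > 7.381, so adding A raises the average — include it.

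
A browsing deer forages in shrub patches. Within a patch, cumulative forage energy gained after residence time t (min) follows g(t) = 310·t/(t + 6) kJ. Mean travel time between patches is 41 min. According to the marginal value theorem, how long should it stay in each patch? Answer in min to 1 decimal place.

Maximise g(t)/(T+t): set derivative to zero → g'(t)(T+t) = g(t).
g'(t) = 310·6/(t + 6)². Setting 310·6/(t+6)² = 310t/[(t+6)(41+t)] gives 6(41+t) = t(t+6), so t² = 6×41 = 246.
t* = √246 = 15.68 min.

15.7 min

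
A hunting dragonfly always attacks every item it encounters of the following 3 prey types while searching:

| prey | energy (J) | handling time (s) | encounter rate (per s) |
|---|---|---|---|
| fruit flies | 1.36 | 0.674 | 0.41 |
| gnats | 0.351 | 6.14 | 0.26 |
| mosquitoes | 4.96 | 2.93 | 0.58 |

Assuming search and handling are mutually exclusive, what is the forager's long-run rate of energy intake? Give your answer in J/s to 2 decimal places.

0.77 J/s

R = (0.41×1.36 + 0.26×0.351 + 0.58×4.96) / (1 + 0.41×0.674 + 0.26×6.14 + 0.58×2.93) = 3.526/4.572 = 0.7711 J/s.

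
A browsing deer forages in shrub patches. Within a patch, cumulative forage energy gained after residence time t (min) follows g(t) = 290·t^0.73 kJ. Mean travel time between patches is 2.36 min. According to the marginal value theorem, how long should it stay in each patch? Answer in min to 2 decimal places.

6.38 min

Maximise g(t)/(T+t): set derivative to zero → g'(t)(T+t) = g(t).
g'(t) = 0.73·290·t^-0.27. Setting 0.73·290·t^-0.27 = 290·t^0.73/(2.36+t) gives 0.73(2.36+t) = t, so 0.27·t = 0.73×2.36.
t* = 0.73×2.36/0.27 = 6.381 min.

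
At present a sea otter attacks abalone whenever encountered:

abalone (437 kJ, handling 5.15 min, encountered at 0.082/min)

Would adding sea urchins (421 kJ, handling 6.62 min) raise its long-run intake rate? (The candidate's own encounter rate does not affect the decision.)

Yes

Intake rate on the current diet: R = (0.082×437) / (1 + 0.082×5.15) = 35.83/1.422 = 25.19 kJ/min.
Profitability of sea urchins: 421/6.62 = 63.6 kJ/min.
Since 63.6 > R, including sea urchins increases the long-run rate.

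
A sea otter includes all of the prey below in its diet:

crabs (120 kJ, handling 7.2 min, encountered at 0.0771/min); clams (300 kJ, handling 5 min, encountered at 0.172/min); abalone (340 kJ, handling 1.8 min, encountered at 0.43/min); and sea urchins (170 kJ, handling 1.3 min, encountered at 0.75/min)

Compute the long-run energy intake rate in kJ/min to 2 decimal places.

Energy encountered per unit search time: 0.0771×120 + 0.172×300 + 0.43×340 + 0.75×170 = 334.6 kJ/min.
Handling time per unit search time: 0.0771×7.2 + 0.172×5 + 0.43×1.8 + 0.75×1.3 = 3.164.
Rate = 334.6/(1 + 3.164) = 80.34 kJ/min.

80.34 kJ/min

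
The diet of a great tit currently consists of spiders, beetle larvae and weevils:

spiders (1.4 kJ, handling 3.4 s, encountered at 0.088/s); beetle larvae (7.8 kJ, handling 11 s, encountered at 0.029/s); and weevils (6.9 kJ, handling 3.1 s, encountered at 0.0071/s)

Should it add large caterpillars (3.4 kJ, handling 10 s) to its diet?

Yes

Intake rate on the current diet: R = (0.088×1.4 + 0.029×7.8 + 0.0071×6.9) / (1 + 0.088×3.4 + 0.029×11 + 0.0071×3.1) = 0.3984/1.64 = 0.2429 kJ/s.
large caterpillars: E/h = 3.4/10 = 0.34 kJ/s.
0.34 > 0.2429, so adding large caterpillars raises the average — include it.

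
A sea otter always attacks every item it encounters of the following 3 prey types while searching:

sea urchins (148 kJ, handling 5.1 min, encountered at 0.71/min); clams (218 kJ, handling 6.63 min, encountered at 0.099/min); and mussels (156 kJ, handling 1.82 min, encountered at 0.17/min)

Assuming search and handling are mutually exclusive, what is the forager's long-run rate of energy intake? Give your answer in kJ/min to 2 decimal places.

27.42 kJ/min

R = Σλ_iE_i / (1 + Σλ_ih_i)
Numerator: 0.71×148 + 0.099×218 + 0.17×156 = 153.2
Denominator: 1 + 0.71×5.1 + 0.099×6.63 + 0.17×1.82 = 5.587
R = 153.2/5.587 = 27.42 kJ/min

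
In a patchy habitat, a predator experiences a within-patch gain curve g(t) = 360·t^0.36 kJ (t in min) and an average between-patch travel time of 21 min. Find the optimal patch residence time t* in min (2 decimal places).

Maximise g(t)/(T+t): set derivative to zero → g'(t)(T+t) = g(t).
g'(t) = 0.36·360·t^-0.64. Setting 0.36·360·t^-0.64 = 360·t^0.36/(21+t) gives 0.36(21+t) = t, so 0.64·t = 0.36×21.
t* = 0.36×21/0.64 = 11.81 min.

11.81 min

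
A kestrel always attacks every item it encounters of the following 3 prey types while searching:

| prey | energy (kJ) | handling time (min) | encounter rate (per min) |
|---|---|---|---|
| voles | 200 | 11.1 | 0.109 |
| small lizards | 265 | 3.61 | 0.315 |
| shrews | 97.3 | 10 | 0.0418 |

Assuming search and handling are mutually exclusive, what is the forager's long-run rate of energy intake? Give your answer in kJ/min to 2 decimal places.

R = Σλ_iE_i / (1 + Σλ_ih_i)
Numerator: 0.109×200 + 0.315×265 + 0.0418×97.3 = 109.3
Denominator: 1 + 0.109×11.1 + 0.315×3.61 + 0.0418×10 = 3.765
R = 109.3/3.765 = 29.04 kJ/min

29.04 kJ/min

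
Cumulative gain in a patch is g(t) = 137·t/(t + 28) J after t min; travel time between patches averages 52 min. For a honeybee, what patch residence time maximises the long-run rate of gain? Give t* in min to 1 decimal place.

38.2 min

Optimal t* satisfies g'(t*) = g(t*)/(T + t*).
g'(t) = 137·28/(t + 28)². Setting 137·28/(t+28)² = 137t/[(t+28)(52+t)] gives 28(52+t) = t(t+28), so t² = 28×52 = 1456.
t* = √1456 = 38.16 min.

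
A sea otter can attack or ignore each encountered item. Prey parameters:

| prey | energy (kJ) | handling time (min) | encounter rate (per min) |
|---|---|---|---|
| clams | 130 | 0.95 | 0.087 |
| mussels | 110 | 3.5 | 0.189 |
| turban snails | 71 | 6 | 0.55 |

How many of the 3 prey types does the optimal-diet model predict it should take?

Rank by E/h (kJ/min): clams 137, mussels 31.4, turban snails 11.8. Include each in turn until the next type's E/h falls below the running intake rate.
Rate on top 1: 10.45. mussels: 31.4 > 10.45 → include.
Rate on top 2: 18.4. turban snails: 11.8 < 18.4 → exclude; stop.
Optimal diet: clams, mussels — 2 of 3 types.

2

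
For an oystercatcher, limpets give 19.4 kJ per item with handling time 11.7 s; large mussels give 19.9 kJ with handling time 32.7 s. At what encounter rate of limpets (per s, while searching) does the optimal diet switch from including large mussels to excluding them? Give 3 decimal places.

Drop large mussels once their profitability E₂/h₂ falls below the rate achievable on limpets alone: E₂/h₂ = λE₁/(1 + λh₁).
Solve for λ: λE₁h₂ = E₂(1 + λh₁) → λ(E₁h₂ − E₂h₁) = E₂ → λ = E₂/(E₁h₂ − E₂h₁).
λ = 19.9/(19.4×32.7 − 19.9×11.7) = 19.9/401.6 = 0.04956 per s.

0.050 per s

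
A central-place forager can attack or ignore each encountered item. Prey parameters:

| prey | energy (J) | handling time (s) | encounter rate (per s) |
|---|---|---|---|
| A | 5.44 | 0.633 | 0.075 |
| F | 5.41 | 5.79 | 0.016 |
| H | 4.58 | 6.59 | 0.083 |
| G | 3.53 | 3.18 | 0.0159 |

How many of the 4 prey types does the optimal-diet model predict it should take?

E/h in descending order: A 8.59, G 1.11, F 0.934, H 0.695 J/s. The optimal diet is the largest prefix of this list for which every included type satisfies E_i/h_i > R on the types above it.
Rate on top 1: 0.3895. G: 1.11 > 0.3895 → include.
Rate on top 2: 0.4227. F: 0.934 > 0.4227 → include.
Rate on top 3: 0.4625. H: 0.695 > 0.4625 → include.
Optimal diet: A, G, F, H — 4 of 4 types.

4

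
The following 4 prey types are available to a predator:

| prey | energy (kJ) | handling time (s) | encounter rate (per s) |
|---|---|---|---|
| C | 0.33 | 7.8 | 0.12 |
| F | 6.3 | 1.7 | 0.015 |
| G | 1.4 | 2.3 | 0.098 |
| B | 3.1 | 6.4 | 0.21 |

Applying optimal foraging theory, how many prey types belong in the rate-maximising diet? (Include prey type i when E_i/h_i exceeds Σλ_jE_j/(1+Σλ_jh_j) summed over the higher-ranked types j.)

3

Rank by E/h (kJ/s): F 3.71, G 0.609, B 0.484, C 0.0423. Include each in turn until the next type's E/h falls below the running intake rate.
Rate on top 1: 0.09215. G: 0.609 > 0.09215 → include.
Rate on top 2: 0.1852. B: 0.484 > 0.1852 → include.
Rate on top 3: 0.3402. C: 0.0423 < 0.3402 → exclude; stop.
Optimal diet: F, G, B — 3 of 4 types.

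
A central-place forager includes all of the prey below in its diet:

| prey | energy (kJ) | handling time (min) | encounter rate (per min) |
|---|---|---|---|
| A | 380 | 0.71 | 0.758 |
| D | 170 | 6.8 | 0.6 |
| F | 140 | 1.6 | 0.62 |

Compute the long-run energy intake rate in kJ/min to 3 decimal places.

72.137 kJ/min

Energy encountered per unit search time: 0.758×380 + 0.6×170 + 0.62×140 = 476.8 kJ/min.
Handling time per unit search time: 0.758×0.71 + 0.6×6.8 + 0.62×1.6 = 5.61.
Rate = 476.8/(1 + 5.61) = 72.14 kJ/min.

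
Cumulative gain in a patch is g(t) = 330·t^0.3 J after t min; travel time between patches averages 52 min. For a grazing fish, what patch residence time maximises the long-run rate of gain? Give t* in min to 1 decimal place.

22.3 min

By the marginal value theorem, leave when the instantaneous gain rate g'(t) equals the habitat-wide average g(t)/(T + t).
g'(t) = 0.3·330·t^-0.7. Setting 0.3·330·t^-0.7 = 330·t^0.3/(52+t) gives 0.3(52+t) = t, so 0.70·t = 0.3×52.
t* = 0.3×52/0.70 = 22.29 min.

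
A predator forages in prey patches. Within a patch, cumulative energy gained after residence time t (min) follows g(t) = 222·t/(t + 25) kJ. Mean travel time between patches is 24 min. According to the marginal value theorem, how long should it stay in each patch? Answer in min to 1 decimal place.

24.5 min

Maximise g(t)/(T+t): set derivative to zero → g'(t)(T+t) = g(t).
g'(t) = 222·25/(t + 25)². Setting 222·25/(t+25)² = 222t/[(t+25)(24+t)] gives 25(24+t) = t(t+25), so t² = 25×24 = 600.
t* = √600 = 24.49 min.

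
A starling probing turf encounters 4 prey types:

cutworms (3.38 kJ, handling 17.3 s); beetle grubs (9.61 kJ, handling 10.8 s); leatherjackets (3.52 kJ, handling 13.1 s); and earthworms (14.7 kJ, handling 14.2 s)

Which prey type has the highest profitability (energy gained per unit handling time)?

In descending order of E/h:
earthworms: 14.7/14.2 = 1.04 kJ/s
beetle grubs: 9.61/10.8 = 0.89 kJ/s
leatherjackets: 3.52/13.1 = 0.269 kJ/s
cutworms: 3.38/17.3 = 0.195 kJ/s

earthworms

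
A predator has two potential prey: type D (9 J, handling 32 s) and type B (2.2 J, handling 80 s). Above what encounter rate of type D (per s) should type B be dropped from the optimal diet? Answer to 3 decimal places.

0.003 per s

Drop type B once their profitability E₂/h₂ falls below the rate achievable on type D alone: E₂/h₂ = λE₁/(1 + λh₁).
Solve for λ: λE₁h₂ = E₂(1 + λh₁) → λ(E₁h₂ − E₂h₁) = E₂ → λ = E₂/(E₁h₂ − E₂h₁).
λ = 2.2/(9×80 − 2.2×32) = 2.2/649.6 = 0.003387 per s.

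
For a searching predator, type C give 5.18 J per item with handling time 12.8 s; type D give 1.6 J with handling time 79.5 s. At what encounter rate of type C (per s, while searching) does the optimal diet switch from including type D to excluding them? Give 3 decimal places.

The zero-one rule: include type D iff E₂/h₂ > λE₁/(1+λh₁). Equality gives the switch point.
λE₁h₂ = E₂ + λE₂h₁ ⇒ λ = E₂/(E₁h₂ − E₂h₁) = 1.6/(411.8 − 20.48) = 0.004089 per s.

0.004 per s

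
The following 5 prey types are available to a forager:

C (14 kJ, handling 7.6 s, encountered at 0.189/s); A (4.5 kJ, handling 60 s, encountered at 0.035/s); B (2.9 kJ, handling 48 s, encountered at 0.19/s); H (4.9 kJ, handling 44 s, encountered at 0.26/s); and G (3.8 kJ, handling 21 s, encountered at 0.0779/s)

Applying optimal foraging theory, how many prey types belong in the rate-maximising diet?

Profitabilities (E/h, kJ/s): C 1.84, G 0.181, H 0.111, A 0.075, B 0.0604. Add prey in this order while the next type's profitability exceeds the intake rate on those already taken.
Rate on top 1: 1.086. G: 0.181 < 1.086 → exclude; stop.
Optimal diet: C — 1 of 5 types.

1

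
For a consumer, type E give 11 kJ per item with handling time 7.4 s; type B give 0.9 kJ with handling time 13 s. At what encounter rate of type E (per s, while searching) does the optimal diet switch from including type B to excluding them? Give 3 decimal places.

At the threshold, the rate on type E alone equals the profitability of type B: λ·11/(1 + λ·7.4) = 0.9/13 = 0.06923.
Rearranging, λ(11 − 0.06923×7.4) = 0.06923, so λ = 0.06923/10.49 = 0.006601 per s.

0.007 per s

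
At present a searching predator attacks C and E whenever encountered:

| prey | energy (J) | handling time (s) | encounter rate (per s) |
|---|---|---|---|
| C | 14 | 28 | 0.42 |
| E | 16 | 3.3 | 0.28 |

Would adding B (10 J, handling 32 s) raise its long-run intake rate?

No

Intake rate on the current diet: R = (0.42×14 + 0.28×16) / (1 + 0.42×28 + 0.28×3.3) = 10.36/13.68 = 0.7571 J/s.
B: E/h = 10/32 = 0.3125 J/s.
Since 0.3125 < R, time spent handling B is better spent searching.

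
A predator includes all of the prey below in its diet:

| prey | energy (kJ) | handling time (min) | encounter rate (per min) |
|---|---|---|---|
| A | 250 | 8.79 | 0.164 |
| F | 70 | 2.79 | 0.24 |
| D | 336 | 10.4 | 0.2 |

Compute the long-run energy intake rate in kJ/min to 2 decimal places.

Energy encountered per unit search time: 0.164×250 + 0.24×70 + 0.2×336 = 125 kJ/min.
Handling time per unit search time: 0.164×8.79 + 0.24×2.79 + 0.2×10.4 = 4.191.
Rate = 125/(1 + 4.191) = 24.08 kJ/min.

24.08 kJ/min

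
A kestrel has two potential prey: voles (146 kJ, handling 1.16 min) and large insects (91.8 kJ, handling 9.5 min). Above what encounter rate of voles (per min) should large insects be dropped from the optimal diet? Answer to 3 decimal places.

The zero-one rule: include large insects iff E₂/h₂ > λE₁/(1+λh₁). Equality gives the switch point.
λE₁h₂ = E₂ + λE₂h₁ ⇒ λ = E₂/(E₁h₂ − E₂h₁) = 91.8/(1387 − 106.5) = 0.07169 per min.

0.072 per min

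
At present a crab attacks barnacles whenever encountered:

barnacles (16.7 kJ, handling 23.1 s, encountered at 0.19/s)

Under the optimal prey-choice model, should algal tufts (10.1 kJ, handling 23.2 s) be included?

Current rate: (0.19×16.7)/(1 + 0.19×23.1) = 0.5888 kJ/s.
Profitability of algal tufts: 10.1/23.2 = 0.4353 kJ/s.
Since 0.4353 < R, time spent handling algal tufts is better spent searching.

No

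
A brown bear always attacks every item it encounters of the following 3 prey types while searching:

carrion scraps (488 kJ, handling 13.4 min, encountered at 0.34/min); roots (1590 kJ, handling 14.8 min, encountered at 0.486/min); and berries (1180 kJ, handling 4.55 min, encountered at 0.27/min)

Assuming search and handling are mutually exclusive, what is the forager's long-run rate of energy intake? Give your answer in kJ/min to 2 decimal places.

Energy encountered per unit search time: 0.34×488 + 0.486×1590 + 0.27×1180 = 1257 kJ/min.
Handling time per unit search time: 0.34×13.4 + 0.486×14.8 + 0.27×4.55 = 12.98.
Rate = 1257/(1 + 12.98) = 89.95 kJ/min.

89.95 kJ/min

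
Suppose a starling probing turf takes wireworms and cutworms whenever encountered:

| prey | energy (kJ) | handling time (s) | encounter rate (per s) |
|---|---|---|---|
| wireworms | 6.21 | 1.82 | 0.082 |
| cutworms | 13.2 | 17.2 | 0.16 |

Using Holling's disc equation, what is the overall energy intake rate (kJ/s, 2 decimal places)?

0.67 kJ/s

Energy encountered per unit search time: 0.082×6.21 + 0.16×13.2 = 2.621 kJ/s.
Handling time per unit search time: 0.082×1.82 + 0.16×17.2 = 2.901.
Rate = 2.621/(1 + 2.901) = 0.6719 kJ/s.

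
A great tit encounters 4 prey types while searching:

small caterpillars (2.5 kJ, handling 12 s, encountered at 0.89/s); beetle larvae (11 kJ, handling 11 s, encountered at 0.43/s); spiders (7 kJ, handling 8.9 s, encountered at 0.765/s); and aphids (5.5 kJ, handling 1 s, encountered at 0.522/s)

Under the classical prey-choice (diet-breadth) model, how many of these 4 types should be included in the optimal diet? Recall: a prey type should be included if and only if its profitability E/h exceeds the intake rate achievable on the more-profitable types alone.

Rank by E/h (kJ/s): aphids 5.5, beetle larvae 1, spiders 0.787, small caterpillars 0.208. Include each in turn until the next type's E/h falls below the running intake rate.
Rate on top 1: 1.886. beetle larvae: 1 < 1.886 → exclude; stop.
Optimal diet: aphids — 1 of 4 types.

1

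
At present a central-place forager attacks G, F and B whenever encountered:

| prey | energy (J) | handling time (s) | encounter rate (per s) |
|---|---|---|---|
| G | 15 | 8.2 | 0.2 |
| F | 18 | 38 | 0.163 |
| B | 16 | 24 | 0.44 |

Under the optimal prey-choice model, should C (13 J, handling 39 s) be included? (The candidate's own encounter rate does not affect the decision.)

No

Current rate: (0.2×15 + 0.163×18 + 0.44×16)/(1 + 0.2×8.2 + 0.163×38 + 0.44×24) = 0.669 J/s.
Profitability of C: 13/39 = 0.3333 J/s.
Since 0.3333 < R, time spent handling C is better spent searching.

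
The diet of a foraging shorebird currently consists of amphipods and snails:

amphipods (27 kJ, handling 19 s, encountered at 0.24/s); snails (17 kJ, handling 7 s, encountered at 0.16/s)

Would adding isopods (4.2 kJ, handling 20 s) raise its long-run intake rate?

Current rate: (0.24×27 + 0.16×17)/(1 + 0.24×19 + 0.16×7) = 1.377 kJ/s.
Profitability of isopods: 4.2/20 = 0.21 kJ/s.
Since 0.21 < R, time spent handling isopods is better spent searching.

No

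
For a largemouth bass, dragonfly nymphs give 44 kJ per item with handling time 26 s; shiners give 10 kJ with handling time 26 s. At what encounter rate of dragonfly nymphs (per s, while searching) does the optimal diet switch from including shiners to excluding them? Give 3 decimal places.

0.011 per s

The zero-one rule: include shiners iff E₂/h₂ > λE₁/(1+λh₁). Equality gives the switch point.
λE₁h₂ = E₂ + λE₂h₁ ⇒ λ = E₂/(E₁h₂ − E₂h₁) = 10/(1144 − 260) = 0.01131 per s.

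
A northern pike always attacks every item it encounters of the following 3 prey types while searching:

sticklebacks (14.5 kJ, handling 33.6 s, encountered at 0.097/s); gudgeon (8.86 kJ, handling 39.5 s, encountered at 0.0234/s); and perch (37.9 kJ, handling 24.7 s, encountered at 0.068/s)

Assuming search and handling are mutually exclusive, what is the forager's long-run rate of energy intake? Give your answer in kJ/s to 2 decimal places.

0.61 kJ/s

R = (0.097×14.5 + 0.0234×8.86 + 0.068×37.9) / (1 + 0.097×33.6 + 0.0234×39.5 + 0.068×24.7) = 4.191/6.863 = 0.6107 kJ/s.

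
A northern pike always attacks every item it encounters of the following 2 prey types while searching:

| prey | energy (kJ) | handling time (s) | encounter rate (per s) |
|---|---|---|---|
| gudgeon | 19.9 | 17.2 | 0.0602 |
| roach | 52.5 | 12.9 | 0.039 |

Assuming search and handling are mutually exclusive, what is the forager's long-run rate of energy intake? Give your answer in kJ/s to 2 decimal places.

1.28 kJ/s

R = (0.0602×19.9 + 0.039×52.5) / (1 + 0.0602×17.2 + 0.039×12.9) = 3.245/2.539 = 1.278 kJ/s.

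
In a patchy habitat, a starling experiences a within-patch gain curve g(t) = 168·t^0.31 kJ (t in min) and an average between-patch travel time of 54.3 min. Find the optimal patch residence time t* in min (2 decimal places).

By the marginal value theorem, leave when the instantaneous gain rate g'(t) equals the habitat-wide average g(t)/(T + t).
g'(t) = 0.31·168·t^-0.69. Setting 0.31·168·t^-0.69 = 168·t^0.31/(54.3+t) gives 0.31(54.3+t) = t, so 0.69·t = 0.31×54.3.
t* = 0.31×54.3/0.69 = 24.4 min.

24.40 min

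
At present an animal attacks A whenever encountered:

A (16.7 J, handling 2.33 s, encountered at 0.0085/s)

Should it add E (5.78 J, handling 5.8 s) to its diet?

Yes

Current rate: (0.0085×16.7)/(1 + 0.0085×2.33) = 0.1392 J/s.
E: E/h = 5.78/5.8 = 0.9966 J/s.
0.9966 > 0.1392, so adding E raises the average — include it.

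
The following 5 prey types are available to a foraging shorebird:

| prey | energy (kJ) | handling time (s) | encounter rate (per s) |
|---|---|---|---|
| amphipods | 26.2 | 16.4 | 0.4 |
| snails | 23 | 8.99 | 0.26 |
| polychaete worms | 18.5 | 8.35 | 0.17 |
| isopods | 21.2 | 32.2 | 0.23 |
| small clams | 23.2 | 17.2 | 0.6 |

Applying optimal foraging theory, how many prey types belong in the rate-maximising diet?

Profitabilities (E/h, kJ/s): snails 2.56, polychaete worms 2.22, amphipods 1.6, small clams 1.35, isopods 0.658. Add prey in this order while the next type's profitability exceeds the intake rate on those already taken.
Rate on top 1: 1.792. polychaete worms: 2.22 > 1.792 → include.
Rate on top 2: 1.918. amphipods: 1.6 < 1.918 → exclude; stop.
Optimal diet: snails, polychaete worms — 2 of 5 types.

2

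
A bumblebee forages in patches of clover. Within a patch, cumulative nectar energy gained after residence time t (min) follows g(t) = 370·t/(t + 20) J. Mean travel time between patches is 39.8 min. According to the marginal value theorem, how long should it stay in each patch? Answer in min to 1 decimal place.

28.2 min

Maximise g(t)/(T+t): set derivative to zero → g'(t)(T+t) = g(t).
g'(t) = 370·20/(t + 20)². Setting 370·20/(t+20)² = 370t/[(t+20)(39.8+t)] gives 20(39.8+t) = t(t+20), so t² = 20×39.8 = 796.
t* = √796 = 28.21 min.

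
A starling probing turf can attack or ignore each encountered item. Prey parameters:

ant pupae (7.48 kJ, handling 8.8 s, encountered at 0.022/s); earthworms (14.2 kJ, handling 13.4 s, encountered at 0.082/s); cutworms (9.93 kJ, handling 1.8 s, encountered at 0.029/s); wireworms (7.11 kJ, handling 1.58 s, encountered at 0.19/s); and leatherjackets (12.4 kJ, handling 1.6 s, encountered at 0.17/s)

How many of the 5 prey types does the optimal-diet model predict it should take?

Profitabilities (E/h, kJ/s): leatherjackets 7.75, cutworms 5.52, wireworms 4.5, earthworms 1.06, ant pupae 0.85. Add prey in this order while the next type's profitability exceeds the intake rate on those already taken.
Rate on top 1: 1.657. cutworms: 5.52 > 1.657 → include.
Rate on top 2: 1.809. wireworms: 4.5 > 1.809 → include.
Rate on top 3: 2.307. earthworms: 1.06 < 2.307 → exclude; stop.
Optimal diet: leatherjackets, cutworms, wireworms — 3 of 5 types.

3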